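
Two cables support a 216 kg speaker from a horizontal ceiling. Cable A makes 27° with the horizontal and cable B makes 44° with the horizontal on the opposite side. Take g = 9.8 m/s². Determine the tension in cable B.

T_B ≈ 1990 N

Weight W = 216 × 9.8 = 2117 N acts straight down.
Horizontal: T_A cos 27° = T_B cos 44°  →  T_A = 0.8073 T_B.
Vertical: T_A sin 27° + T_B sin 44° = 2117.
Substituting the horizontal relation into the vertical equation gives 1.061 T_B = 2117, so T_B = 1995 N.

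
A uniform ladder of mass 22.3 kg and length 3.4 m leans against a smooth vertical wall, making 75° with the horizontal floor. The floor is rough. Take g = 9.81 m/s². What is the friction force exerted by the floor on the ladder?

f ≈ 29.3 N

Torques about the foot: N_wall · 3.4 sin 75° = 22.3×9.81×1.7 cos 75° → N_wall = 29.309 N.
ΣF_x = 0: f_floor = N_wall = 29.309 N.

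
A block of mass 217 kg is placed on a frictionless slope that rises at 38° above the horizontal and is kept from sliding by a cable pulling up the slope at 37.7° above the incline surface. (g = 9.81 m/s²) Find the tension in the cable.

Take axes along and perpendicular to the incline. Weight components: W sin 38° = 1311 N down-slope, W cos 38° = 1677 N into the surface.
Along incline: T cos 37.7° = W sin 38° → T = 1656 N.
Perpendicular: N = W cos 38° − T sin 37.7° = 664.5 N.

T ≈ 1660 N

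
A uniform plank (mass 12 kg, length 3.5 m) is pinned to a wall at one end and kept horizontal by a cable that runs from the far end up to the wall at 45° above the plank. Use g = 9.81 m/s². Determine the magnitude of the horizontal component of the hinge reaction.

Take torques about the hinge: T sin 45° · 3.5 = 12×9.81×1.75 = 206.01 N·m.
So T = 206.01 / (0.7071 × 3.5) = 83.241 N.
ΣF_x = 0: H_x = T cos 45° = 58.86 N.

H_x ≈ 58.9 N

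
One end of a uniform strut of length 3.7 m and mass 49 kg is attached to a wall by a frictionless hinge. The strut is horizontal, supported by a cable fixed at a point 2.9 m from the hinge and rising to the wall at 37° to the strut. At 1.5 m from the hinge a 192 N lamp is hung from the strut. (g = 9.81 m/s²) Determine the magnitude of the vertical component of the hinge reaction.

|H_y| ≈ 267 N

Take torques about the hinge: T sin 37° · 2.9 = 49×9.81×1.85 + 192×1.5 = 1177.3 N·m.
So T = 1177.3 / (0.6018 × 2.9) = 674.56 N.
ΣF_y = 0: H_y = (49×9.81 + 192) − T sin 37° = 672.69 − 405.96 = 266.73 N.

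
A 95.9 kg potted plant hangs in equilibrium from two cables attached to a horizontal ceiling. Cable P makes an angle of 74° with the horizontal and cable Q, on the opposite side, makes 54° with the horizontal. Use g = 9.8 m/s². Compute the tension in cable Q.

T_Q ≈ 329 N

Weight W = 95.9 × 9.8 = 939.8 N acts straight down.
Horizontal: T_P cos 74° = T_Q cos 54°  →  T_P = 2.132 T_Q.
Vertical: T_P sin 74° + T_Q sin 54° = 939.8.
Substituting the horizontal relation into the vertical equation gives 2.859 T_Q = 939.8, so T_Q = 328.7 N.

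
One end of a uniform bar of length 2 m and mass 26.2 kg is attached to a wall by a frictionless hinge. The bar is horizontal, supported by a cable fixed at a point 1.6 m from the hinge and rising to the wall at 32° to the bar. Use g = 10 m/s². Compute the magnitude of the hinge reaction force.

|H| ≈ 280 N

Take torques about the hinge: T sin 32° · 1.6 = 26.2×10×1 = 262 N·m.
So T = 262 / (0.5299 × 1.6) = 309.01 N.
ΣF_x = 0: H_x = T cos 32° = 262.05 N.
ΣF_y = 0: H_y = (26.2×10) − T sin 32° = 262 − 163.75 = 98.25 N.
|H| = √(H_x² + H_y²) = √((262.05)² + (98.25)²) = 279.87 N.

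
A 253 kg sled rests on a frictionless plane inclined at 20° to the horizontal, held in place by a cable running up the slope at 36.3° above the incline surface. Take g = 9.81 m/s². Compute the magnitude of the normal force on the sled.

Take axes along and perpendicular to the incline. Weight components: W sin 20° = 848.9 N down-slope, W cos 20° = 2332 N into the surface.
Along incline: T cos 36.3° = W sin 20° → T = 1053 N.
Perpendicular: N = W cos 20° − T sin 36.3° = 1709 N.

N ≈ 1710 N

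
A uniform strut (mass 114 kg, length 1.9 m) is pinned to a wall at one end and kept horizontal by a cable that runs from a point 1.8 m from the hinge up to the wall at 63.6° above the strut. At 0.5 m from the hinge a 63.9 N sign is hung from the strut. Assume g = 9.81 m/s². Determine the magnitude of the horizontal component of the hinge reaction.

Take torques about the hinge: T sin 63.6° · 1.8 = 114×9.81×0.95 + 63.9×0.5 = 1094.4 N·m.
So T = 1094.4 / (0.8957 × 1.8) = 678.77 N.
ΣF_x = 0: H_x = T cos 63.6° = 301.81 N.

H_x ≈ 302 N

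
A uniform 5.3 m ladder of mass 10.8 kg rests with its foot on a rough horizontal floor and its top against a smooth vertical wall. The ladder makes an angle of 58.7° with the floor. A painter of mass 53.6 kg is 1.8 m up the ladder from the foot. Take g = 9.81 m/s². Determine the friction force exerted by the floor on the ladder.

f ≈ 141 N

Torques about the foot: N_wall · 5.3 sin 58.7° = 10.8×9.81×2.65 cos 58.7° + 53.6×9.81×1.8 cos 58.7° → N_wall = 140.79 N.
ΣF_x = 0: f_floor = N_wall = 140.79 N.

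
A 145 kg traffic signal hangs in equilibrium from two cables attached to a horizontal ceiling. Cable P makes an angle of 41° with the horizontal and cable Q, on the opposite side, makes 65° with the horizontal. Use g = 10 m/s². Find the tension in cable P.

T_P ≈ 637 N

Weight W = 145 × 10 = 1450 N acts straight down.
Horizontal: T_P cos 41° = T_Q cos 65°  →  T_Q = 1.786 T_P.
Vertical: T_P sin 41° + T_Q sin 65° = 1450.
Substituting the horizontal relation into the vertical equation gives 2.275 T_P = 1450, so T_P = 637.5 N.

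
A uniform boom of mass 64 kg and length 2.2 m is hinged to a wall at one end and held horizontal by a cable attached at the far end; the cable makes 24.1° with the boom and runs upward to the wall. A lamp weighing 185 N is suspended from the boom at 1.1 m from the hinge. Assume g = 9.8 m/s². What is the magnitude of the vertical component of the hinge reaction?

Take torques about the hinge: T sin 24.1° · 2.2 = 64×9.8×1.1 + 185×1.1 = 893.42 N·m.
So T = 893.42 / (0.4083 × 2.2) = 994.54 N.
ΣF_y = 0: H_y = (64×9.8 + 185) − T sin 24.1° = 812.2 − 406.1 = 406.1 N.

|H_y| ≈ 406 N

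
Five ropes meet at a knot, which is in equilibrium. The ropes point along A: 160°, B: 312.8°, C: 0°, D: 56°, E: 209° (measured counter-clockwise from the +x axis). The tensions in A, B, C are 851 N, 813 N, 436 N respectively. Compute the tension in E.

T_E ≈ 721 N

Resolve: ΣF_x = 851 cos 160° + 813 cos 312.8° + 436 cos 0° + T_D cos 56° + T_E cos 209° = 0.
        ΣF_y = 851 sin 160° + 813 sin 312.8° + 436 sin 0° + T_D sin 56° + T_E sin 209° = 0.
The known terms sum to (188.7, -305.5) N, so 0.5592 T_D − 0.8746 T_E = -188.7 and 0.8290 T_D − 0.4848 T_E = 305.5.
Solving simultaneously: T_D = 790 N, T_E = 720.8 N.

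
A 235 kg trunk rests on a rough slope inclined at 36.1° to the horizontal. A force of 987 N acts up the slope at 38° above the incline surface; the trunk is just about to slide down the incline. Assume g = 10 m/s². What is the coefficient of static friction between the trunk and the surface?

On the verge of sliding down the incline, friction is at its maximum μN and acts up the slope.
Perpendicular to incline: N = W cos 36.1° − P sin 38° = 1899 − 607.7 = 1291 N.
Along incline: P cos 38° + μN = W sin 36.1° → μ = (W sin 36.1° − P cos 38°) / N = 0.47.

μ ≈ 0.470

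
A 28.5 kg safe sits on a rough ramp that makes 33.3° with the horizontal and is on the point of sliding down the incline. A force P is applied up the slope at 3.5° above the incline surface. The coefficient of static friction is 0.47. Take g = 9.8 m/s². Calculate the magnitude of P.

P ≈ 45 N

On the verge of sliding down the incline, friction equals μN and acts up the slope.
Perpendicular: N + P sin 3.5° = W cos 33.3° = 233.4 N.
Along incline: P cos 3.5° + μN = W sin 33.3° with W sin 33.3° = 153.3 N.
Solving the pair for P and N: P = 45 N, N = 230.7 N (and f = μN = 108.4 N).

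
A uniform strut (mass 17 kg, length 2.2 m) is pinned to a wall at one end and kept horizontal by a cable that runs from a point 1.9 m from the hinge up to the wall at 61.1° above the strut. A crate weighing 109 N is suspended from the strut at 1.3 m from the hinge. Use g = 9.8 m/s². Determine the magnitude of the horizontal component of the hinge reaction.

Take torques about the hinge: T sin 61.1° · 1.9 = 17×9.8×1.1 + 109×1.3 = 324.96 N·m.
So T = 324.96 / (0.8755 × 1.9) = 195.36 N.
ΣF_x = 0: H_x = T cos 61.1° = 94.415 N.

H_x ≈ 94.4 N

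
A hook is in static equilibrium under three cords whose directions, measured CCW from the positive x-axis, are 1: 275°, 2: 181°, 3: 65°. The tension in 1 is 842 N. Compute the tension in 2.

Resolve: ΣF_x = 842 cos 275° + T_2 cos 181° + T_3 cos 65° = 0.
        ΣF_y = 842 sin 275° + T_2 sin 181° + T_3 sin 65° = 0.
The known terms sum to (73.39, -838.8) N, so -0.9998 T_2 + 0.4226 T_3 = -73.39 and -0.0175 T_2 + 0.9063 T_3 = 838.8.
Solving simultaneously: T_2 = 468.4 N, T_3 = 934.5 N.

T_2 ≈ 468 N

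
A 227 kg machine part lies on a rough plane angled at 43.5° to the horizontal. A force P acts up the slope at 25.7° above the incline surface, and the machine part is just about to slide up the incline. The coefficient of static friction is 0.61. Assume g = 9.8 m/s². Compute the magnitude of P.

On the verge of sliding up the incline, friction equals μN and acts down the slope.
Perpendicular: N + P sin 25.7° = W cos 43.5° = 1614 N.
Along incline: P cos 25.7° = W sin 43.5° + μN  with W sin 43.5° = 1531 N.
Solving the pair for P and N: P = 2158 N, N = 677.7 N (and f = μN = 413.4 N).

P ≈ 2160 N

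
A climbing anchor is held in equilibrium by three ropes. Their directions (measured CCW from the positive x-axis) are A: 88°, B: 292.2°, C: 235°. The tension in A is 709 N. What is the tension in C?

T_C ≈ 346 N

Resolve: ΣF_x = 709 cos 88° + T_B cos 292.2° + T_C cos 235° = 0.
        ΣF_y = 709 sin 88° + T_B sin 292.2° + T_C sin 235° = 0.
The known terms sum to (24.74, 708.6) N, so 0.3778 T_B − 0.5736 T_C = -24.74 and -0.9259 T_B − 0.8192 T_C = -708.6.
Solving simultaneously: T_B = 459.4 N, T_C = 345.8 N.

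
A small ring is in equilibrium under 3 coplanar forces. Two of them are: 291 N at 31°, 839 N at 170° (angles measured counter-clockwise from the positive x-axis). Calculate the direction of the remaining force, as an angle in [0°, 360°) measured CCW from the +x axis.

θ ≈ 333°

Sum the known components: ΣF_x = -576.8 N, ΣF_y = 295.6 N.
For equilibrium the remaining force must supply (−ΣF_x, −ΣF_y) = (576.8, -295.6) N.
Magnitude = √((576.8)² + (-295.6)²) = 648.1 N; direction = atan2(-295.6, 576.8) = 332.9°.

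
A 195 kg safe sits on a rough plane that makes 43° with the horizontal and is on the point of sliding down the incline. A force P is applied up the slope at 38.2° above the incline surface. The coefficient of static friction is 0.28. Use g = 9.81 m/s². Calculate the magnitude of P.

On the verge of sliding down the incline, friction equals μN and acts up the slope.
Perpendicular: N + P sin 38.2° = W cos 43° = 1399 N.
Along incline: P cos 38.2° + μN = W sin 43° with W sin 43° = 1305 N.
Solving the pair for P and N: P = 1490 N, N = 477.6 N (and f = μN = 133.7 N).

P ≈ 1490 N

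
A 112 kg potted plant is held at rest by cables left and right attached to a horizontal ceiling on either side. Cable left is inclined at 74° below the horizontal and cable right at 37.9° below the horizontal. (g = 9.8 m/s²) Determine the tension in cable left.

T_left ≈ 933 N

Weight W = 112 × 9.8 = 1098 N acts straight down.
Horizontal: T_left cos 74° = T_right cos 37.9°  →  T_right = 0.3493 T_left.
Vertical: T_left sin 74° + T_right sin 37.9° = 1098.
Substituting the horizontal relation into the vertical equation gives 1.176 T_left = 1098, so T_left = 933.5 N.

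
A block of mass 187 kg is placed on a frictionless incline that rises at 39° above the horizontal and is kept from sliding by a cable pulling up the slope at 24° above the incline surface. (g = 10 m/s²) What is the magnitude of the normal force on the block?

Take axes along and perpendicular to the incline. Weight components: W sin 39° = 1177 N down-slope, W cos 39° = 1453 N into the surface.
Along incline: T cos 24° = W sin 39° → T = 1288 N.
Perpendicular: N = W cos 39° − T sin 24° = 929.3 N.

N ≈ 929 N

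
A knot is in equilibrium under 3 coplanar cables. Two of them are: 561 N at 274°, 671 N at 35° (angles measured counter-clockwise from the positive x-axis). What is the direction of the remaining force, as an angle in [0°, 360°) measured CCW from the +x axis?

Sum the known components: ΣF_x = 588.8 N, ΣF_y = -174.8 N.
For equilibrium the remaining force must supply (−ΣF_x, −ΣF_y) = (-588.8, 174.8) N.
Magnitude = √((-588.8)² + (174.8)²) = 614.2 N; direction = atan2(174.8, -588.8) = 163.5°.

θ ≈ 163°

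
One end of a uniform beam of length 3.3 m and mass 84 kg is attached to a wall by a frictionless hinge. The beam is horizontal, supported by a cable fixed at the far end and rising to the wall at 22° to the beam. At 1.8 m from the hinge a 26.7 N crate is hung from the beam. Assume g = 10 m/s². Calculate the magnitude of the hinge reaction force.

|H| ≈ 1160 N

Take torques about the hinge: T sin 22° · 3.3 = 84×10×1.65 + 26.7×1.8 = 1434.1 N·m.
So T = 1434.1 / (0.3746 × 3.3) = 1160.1 N.
ΣF_x = 0: H_x = T cos 22° = 1075.6 N.
ΣF_y = 0: H_y = (84×10 + 26.7) − T sin 22° = 866.7 − 434.56 = 432.14 N.
|H| = √(H_x² + H_y²) = √((1075.6)² + (432.14)²) = 1159.1 N.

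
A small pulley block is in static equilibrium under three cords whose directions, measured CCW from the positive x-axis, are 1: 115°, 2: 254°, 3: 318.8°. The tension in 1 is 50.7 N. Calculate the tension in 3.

T_3 ≈ 36.8 N

Resolve: ΣF_x = 50.7 cos 115° + T_2 cos 254° + T_3 cos 318.8° = 0.
        ΣF_y = 50.7 sin 115° + T_2 sin 254° + T_3 sin 318.8° = 0.
The known terms sum to (-21.43, 45.95) N, so -0.2756 T_2 + 0.7524 T_3 = 21.43 and -0.9613 T_2 − 0.6587 T_3 = -45.95.
Solving simultaneously: T_2 = 22.61 N, T_3 = 36.76 N.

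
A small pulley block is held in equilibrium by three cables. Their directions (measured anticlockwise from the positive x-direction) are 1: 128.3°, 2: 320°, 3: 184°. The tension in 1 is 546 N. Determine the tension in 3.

T_3 ≈ 159 N

Resolve: ΣF_x = 546 cos 128.3° + T_2 cos 320° + T_3 cos 184° = 0.
        ΣF_y = 546 sin 128.3° + T_2 sin 320° + T_3 sin 184° = 0.
The known terms sum to (-338.4, 428.5) N, so 0.7660 T_2 − 0.9976 T_3 = 338.4 and -0.6428 T_2 − 0.0698 T_3 = -428.5.
Solving simultaneously: T_2 = 649.3 N, T_3 = 159.4 N.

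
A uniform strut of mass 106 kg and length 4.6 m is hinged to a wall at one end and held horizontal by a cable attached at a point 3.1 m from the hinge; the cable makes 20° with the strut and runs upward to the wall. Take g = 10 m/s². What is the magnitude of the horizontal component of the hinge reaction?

Take torques about the hinge: T sin 20° · 3.1 = 106×10×2.3 = 2438 N·m.
So T = 2438 / (0.3420 × 3.1) = 2299.4 N.
ΣF_x = 0: H_x = T cos 20° = 2160.8 N.

H_x ≈ 2160 N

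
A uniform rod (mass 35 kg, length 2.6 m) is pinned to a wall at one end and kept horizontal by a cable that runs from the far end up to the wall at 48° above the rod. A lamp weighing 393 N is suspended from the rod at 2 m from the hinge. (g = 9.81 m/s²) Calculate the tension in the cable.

T ≈ 638 N

Take torques about the hinge: T sin 48° · 2.6 = 35×9.81×1.3 + 393×2 = 1232.4 N·m.
So T = 1232.4 / (0.7431 × 2.6) = 637.81 N.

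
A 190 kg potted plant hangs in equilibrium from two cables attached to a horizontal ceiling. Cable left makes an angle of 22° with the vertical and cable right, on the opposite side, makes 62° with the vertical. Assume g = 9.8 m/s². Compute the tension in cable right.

Angles from the horizontal: cable left is 90° − 22° = 68°, cable right is 90° − 62° = 28°.
Weight W = 190 × 9.8 = 1862 N acts straight down.
Horizontal: T_left cos 68° = T_right cos 28°  →  T_left = 2.357 T_right.
Vertical: T_left sin 68° + T_right sin 28° = 1862.
Substituting the horizontal relation into the vertical equation gives 2.655 T_right = 1862, so T_right = 701.4 N.

T_right ≈ 701 N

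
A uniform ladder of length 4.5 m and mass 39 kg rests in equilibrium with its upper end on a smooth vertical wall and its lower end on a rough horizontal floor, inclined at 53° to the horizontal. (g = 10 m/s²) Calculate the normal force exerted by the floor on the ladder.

ΣF_y = 0: N_floor = 39×10 = 390 N.

N_floor ≈ 390 N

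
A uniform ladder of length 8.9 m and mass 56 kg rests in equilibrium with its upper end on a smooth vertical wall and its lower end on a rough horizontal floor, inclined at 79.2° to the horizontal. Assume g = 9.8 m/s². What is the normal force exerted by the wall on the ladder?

N_wall ≈ 52.3 N

Torques about the foot: N_wall · 8.9 sin 79.2° = 56×9.8×4.45 cos 79.2° → N_wall = 52.345 N.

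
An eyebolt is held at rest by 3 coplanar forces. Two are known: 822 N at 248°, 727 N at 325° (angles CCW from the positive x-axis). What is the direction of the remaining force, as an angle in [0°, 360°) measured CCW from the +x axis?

θ ≈ 104°

Sum the known components: ΣF_x = 287.6 N, ΣF_y = -1179 N.
For equilibrium the remaining force must supply (−ΣF_x, −ΣF_y) = (-287.6, 1179) N.
Magnitude = √((-287.6)² + (1179)²) = 1214 N; direction = atan2(1179, -287.6) = 103.7°.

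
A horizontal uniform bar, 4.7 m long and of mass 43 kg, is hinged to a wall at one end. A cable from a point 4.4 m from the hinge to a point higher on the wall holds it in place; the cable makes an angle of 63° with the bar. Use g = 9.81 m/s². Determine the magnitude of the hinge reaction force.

Take torques about the hinge: T sin 63° · 4.4 = 43×9.81×2.35 = 991.3 N·m.
So T = 991.3 / (0.8910 × 4.4) = 252.86 N.
ΣF_x = 0: H_x = T cos 63° = 114.79 N.
ΣF_y = 0: H_y = (43×9.81) − T sin 63° = 421.83 − 225.3 = 196.53 N.
|H| = √(H_x² + H_y²) = √((114.79)² + (196.53)²) = 227.6 N.

|H| ≈ 228 N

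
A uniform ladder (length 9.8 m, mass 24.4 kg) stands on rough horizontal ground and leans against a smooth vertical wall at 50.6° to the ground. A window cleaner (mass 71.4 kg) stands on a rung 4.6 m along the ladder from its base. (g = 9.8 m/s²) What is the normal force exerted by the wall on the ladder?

N_wall ≈ 368 N

Torques about the foot: N_wall · 9.8 sin 50.6° = 24.4×9.8×4.9 cos 50.6° + 71.4×9.8×4.6 cos 50.6° → N_wall = 367.99 N.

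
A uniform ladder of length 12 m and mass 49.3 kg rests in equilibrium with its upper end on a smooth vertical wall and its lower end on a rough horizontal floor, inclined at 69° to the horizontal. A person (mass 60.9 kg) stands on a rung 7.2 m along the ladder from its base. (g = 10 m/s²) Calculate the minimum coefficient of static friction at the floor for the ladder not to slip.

μ_min ≈ 0.213

ΣF_y = 0: N_floor = 49.3×10 + 60.9×10 = 1102 N.
Torques about the foot: N_wall · 12 sin 69° = 49.3×10×6 cos 69° + 60.9×10×7.2 cos 69° → N_wall = 234.89 N.
ΣF_x = 0: f_floor = N_wall = 234.89 N.
μ_min = f_floor / N_floor = 234.89 / 1102 = 0.2131.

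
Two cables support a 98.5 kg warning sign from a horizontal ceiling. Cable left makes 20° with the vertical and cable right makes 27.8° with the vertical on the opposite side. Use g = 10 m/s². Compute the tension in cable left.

Angles from the horizontal: cable left is 90° − 20° = 70°, cable right is 90° − 27.8° = 62.2°.
Weight W = 98.5 × 10 = 985 N acts straight down.
Horizontal: T_left cos 70° = T_right cos 62.2°  →  T_right = 0.7333 T_left.
Vertical: T_left sin 70° + T_right sin 62.2° = 985.
Substituting the horizontal relation into the vertical equation gives 1.588 T_left = 985, so T_left = 620.1 N.

T_left ≈ 620 N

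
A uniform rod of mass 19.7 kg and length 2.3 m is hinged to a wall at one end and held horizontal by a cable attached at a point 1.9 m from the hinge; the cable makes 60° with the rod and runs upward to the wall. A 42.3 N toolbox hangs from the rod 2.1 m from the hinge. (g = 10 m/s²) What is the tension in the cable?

T ≈ 192 N

Take torques about the hinge: T sin 60° · 1.9 = 19.7×10×1.15 + 42.3×2.1 = 315.38 N·m.
So T = 315.38 / (0.8660 × 1.9) = 191.67 N.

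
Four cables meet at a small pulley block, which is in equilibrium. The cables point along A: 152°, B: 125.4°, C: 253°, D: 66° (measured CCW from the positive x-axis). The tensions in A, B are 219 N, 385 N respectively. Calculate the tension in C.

T_C ≈ 4510 N

Resolve: ΣF_x = 219 cos 152° + 385 cos 125.4° + T_C cos 253° + T_D cos 66° = 0.
        ΣF_y = 219 sin 152° + 385 sin 125.4° + T_C sin 253° + T_D sin 66° = 0.
The known terms sum to (-416.4, 416.6) N, so -0.2924 T_C + 0.4067 T_D = 416.4 and -0.9563 T_C + 0.9135 T_D = -416.6.
Solving simultaneously: T_C = 4512 N, T_D = 4267 N.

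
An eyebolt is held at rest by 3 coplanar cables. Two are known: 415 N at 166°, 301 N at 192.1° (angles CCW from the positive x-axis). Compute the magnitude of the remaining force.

F ≈ 698 N

Sum the known components: ΣF_x = -697 N, ΣF_y = 37.3 N.
For equilibrium the remaining force must supply (−ΣF_x, −ΣF_y) = (697, -37.3) N.
Magnitude = √((697)² + (-37.3)²) = 698 N; direction = atan2(-37.3, 697) = 356.9°.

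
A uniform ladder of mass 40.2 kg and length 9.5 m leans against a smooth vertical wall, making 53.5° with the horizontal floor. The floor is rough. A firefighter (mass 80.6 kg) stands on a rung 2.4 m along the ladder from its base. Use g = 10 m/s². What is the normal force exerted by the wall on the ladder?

Torques about the foot: N_wall · 9.5 sin 53.5° = 40.2×10×4.75 cos 53.5° + 80.6×10×2.4 cos 53.5° → N_wall = 299.4 N.

N_wall ≈ 299 N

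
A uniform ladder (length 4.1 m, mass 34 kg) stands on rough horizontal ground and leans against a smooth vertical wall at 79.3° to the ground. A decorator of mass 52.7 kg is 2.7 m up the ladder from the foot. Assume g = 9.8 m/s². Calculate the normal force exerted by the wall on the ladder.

Torques about the foot: N_wall · 4.1 sin 79.3° = 34×9.8×2.05 cos 79.3° + 52.7×9.8×2.7 cos 79.3° → N_wall = 95.743 N.

N_wall ≈ 95.7 N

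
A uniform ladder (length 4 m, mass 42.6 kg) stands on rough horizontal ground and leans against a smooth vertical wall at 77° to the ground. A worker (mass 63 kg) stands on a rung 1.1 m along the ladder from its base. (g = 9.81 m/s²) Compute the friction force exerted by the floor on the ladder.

Torques about the foot: N_wall · 4 sin 77° = 42.6×9.81×2 cos 77° + 63×9.81×1.1 cos 77° → N_wall = 87.479 N.
ΣF_x = 0: f_floor = N_wall = 87.479 N.

f ≈ 87.5 N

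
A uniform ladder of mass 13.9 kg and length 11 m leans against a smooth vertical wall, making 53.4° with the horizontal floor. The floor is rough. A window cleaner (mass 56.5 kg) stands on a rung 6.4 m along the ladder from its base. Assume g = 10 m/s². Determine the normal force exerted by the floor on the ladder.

N_floor ≈ 704 N

ΣF_y = 0: N_floor = 13.9×10 + 56.5×10 = 704 N.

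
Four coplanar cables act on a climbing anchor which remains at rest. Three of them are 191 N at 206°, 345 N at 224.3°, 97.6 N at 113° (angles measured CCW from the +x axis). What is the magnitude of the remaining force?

Sum the known components: ΣF_x = -456.7 N, ΣF_y = -234.8 N.
For equilibrium the remaining force must supply (−ΣF_x, −ΣF_y) = (456.7, 234.8) N.
Magnitude = √((456.7)² + (234.8)²) = 513.6 N; direction = atan2(234.8, 456.7) = 27.2°.

F ≈ 514 N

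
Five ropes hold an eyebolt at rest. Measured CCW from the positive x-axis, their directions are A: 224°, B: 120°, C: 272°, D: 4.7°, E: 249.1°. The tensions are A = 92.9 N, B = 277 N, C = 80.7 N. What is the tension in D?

T_D ≈ 247 N

Resolve: ΣF_x = 92.9 cos 224° + 277 cos 120° + 80.7 cos 272° + T_D cos 4.7° + T_E cos 249.1° = 0.
        ΣF_y = 92.9 sin 224° + 277 sin 120° + 80.7 sin 272° + T_D sin 4.7° + T_E sin 249.1° = 0.
The known terms sum to (-202.5, 94.7) N, so 0.9966 T_D − 0.3567 T_E = 202.5 and 0.0819 T_D − 0.9342 T_E = -94.7.
Solving simultaneously: T_D = 247.2 N, T_E = 123.1 N.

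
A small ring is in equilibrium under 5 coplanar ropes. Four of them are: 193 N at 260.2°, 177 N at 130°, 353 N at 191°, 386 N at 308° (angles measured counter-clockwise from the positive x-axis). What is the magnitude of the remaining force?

Sum the known components: ΣF_x = -255.5 N, ΣF_y = -426.1 N.
For equilibrium the remaining force must supply (−ΣF_x, −ΣF_y) = (255.5, 426.1) N.
Magnitude = √((255.5)² + (426.1)²) = 496.8 N; direction = atan2(426.1, 255.5) = 59.1°.

F ≈ 497 N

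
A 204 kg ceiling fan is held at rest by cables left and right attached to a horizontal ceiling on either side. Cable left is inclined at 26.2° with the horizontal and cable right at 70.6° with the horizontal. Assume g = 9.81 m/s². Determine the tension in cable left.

Weight W = 204 × 9.81 = 2001 N acts straight down.
Horizontal: T_left cos 26.2° = T_right cos 70.6°  →  T_right = 2.701 T_left.
Vertical: T_left sin 26.2° + T_right sin 70.6° = 2001.
Substituting the horizontal relation into the vertical equation gives 2.989 T_left = 2001, so T_left = 669.4 N.

T_left ≈ 669 N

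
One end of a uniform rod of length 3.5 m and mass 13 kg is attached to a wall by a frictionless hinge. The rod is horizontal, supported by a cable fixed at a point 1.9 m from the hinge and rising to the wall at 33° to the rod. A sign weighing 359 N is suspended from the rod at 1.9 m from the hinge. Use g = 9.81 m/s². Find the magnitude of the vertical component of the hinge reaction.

|H_y| ≈ 10.1 N

Take torques about the hinge: T sin 33° · 1.9 = 13×9.81×1.75 + 359×1.9 = 905.28 N·m.
So T = 905.28 / (0.5446 × 1.9) = 874.82 N.
ΣF_y = 0: H_y = (13×9.81 + 359) − T sin 33° = 486.53 − 476.46 = 10.068 N.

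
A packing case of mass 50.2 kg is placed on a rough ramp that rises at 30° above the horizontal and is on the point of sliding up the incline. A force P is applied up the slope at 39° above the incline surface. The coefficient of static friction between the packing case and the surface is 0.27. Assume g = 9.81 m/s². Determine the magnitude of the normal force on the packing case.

N ≈ 186 N

On the verge of sliding up the incline, friction equals μN and acts down the slope.
Perpendicular: N + P sin 39° = W cos 30° = 426.5 N.
Along incline: P cos 39° = W sin 30° + μN  with W sin 30° = 246.2 N.
Solving the pair for P and N: P = 381.6 N, N = 186.3 N (and f = μN = 50.31 N).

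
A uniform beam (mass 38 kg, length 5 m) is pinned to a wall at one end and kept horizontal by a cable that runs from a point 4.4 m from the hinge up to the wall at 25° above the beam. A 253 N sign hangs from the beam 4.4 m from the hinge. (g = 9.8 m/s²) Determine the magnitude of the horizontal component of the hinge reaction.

H_x ≈ 996 N

Take torques about the hinge: T sin 25° · 4.4 = 38×9.8×2.5 + 253×4.4 = 2044.2 N·m.
So T = 2044.2 / (0.4226 × 4.4) = 1099.3 N.
ΣF_x = 0: H_x = T cos 25° = 996.32 N.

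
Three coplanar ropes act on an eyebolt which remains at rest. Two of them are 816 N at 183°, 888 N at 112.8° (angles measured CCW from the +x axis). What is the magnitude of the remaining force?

F ≈ 1390 N

Sum the known components: ΣF_x = -1159 N, ΣF_y = 775.9 N.
For equilibrium the remaining force must supply (−ΣF_x, −ΣF_y) = (1159, -775.9) N.
Magnitude = √((1159)² + (-775.9)²) = 1395 N; direction = atan2(-775.9, 1159) = 326.2°.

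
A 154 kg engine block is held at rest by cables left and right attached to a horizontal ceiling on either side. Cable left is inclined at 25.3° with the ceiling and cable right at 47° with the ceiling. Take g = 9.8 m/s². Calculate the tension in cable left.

T_left ≈ 1080 N

Weight W = 154 × 9.8 = 1509 N acts straight down.
Horizontal: T_left cos 25.3° = T_right cos 47°  →  T_right = 1.326 T_left.
Vertical: T_left sin 25.3° + T_right sin 47° = 1509.
Substituting the horizontal relation into the vertical equation gives 1.397 T_left = 1509, so T_left = 1080 N.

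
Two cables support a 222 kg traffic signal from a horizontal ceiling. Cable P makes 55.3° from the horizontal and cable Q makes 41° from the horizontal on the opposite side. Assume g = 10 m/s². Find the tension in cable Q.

T_Q ≈ 1270 N

Weight W = 222 × 10 = 2220 N acts straight down.
Horizontal: T_P cos 55.3° = T_Q cos 41°  →  T_P = 1.326 T_Q.
Vertical: T_P sin 55.3° + T_Q sin 41° = 2220.
Substituting the horizontal relation into the vertical equation gives 1.746 T_Q = 2220, so T_Q = 1271 N.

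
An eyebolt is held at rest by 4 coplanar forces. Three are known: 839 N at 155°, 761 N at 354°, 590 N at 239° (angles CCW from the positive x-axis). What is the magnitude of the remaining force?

Sum the known components: ΣF_x = -307.4 N, ΣF_y = -230.7 N.
For equilibrium the remaining force must supply (−ΣF_x, −ΣF_y) = (307.4, 230.7) N.
Magnitude = √((307.4)² + (230.7)²) = 384.4 N; direction = atan2(230.7, 307.4) = 36.9°.

F ≈ 384 N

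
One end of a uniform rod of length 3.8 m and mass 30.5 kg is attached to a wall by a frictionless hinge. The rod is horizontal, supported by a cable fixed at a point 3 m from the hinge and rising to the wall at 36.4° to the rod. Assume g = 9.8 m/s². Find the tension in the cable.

Take torques about the hinge: T sin 36.4° · 3 = 30.5×9.8×1.9 = 567.91 N·m.
So T = 567.91 / (0.5934 × 3) = 319 N.

T ≈ 319 N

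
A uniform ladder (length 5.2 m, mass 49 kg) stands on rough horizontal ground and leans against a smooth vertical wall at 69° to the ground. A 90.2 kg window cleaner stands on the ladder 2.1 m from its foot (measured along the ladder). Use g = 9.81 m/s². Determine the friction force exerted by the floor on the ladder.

Torques about the foot: N_wall · 5.2 sin 69° = 49×9.81×2.6 cos 69° + 90.2×9.81×2.1 cos 69° → N_wall = 229.43 N.
ΣF_x = 0: f_floor = N_wall = 229.43 N.

f ≈ 229 N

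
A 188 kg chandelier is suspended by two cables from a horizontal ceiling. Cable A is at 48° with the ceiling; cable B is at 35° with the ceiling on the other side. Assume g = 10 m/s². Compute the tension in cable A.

Weight W = 188 × 10 = 1880 N acts straight down.
Horizontal: T_A cos 48° = T_B cos 35°  →  T_B = 0.8169 T_A.
Vertical: T_A sin 48° + T_B sin 35° = 1880.
Substituting the horizontal relation into the vertical equation gives 1.212 T_A = 1880, so T_A = 1552 N.

T_A ≈ 1550 N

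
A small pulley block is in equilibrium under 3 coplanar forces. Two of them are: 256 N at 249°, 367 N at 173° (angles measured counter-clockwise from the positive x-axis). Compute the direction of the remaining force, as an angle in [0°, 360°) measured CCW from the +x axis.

θ ≈ 23.1°

Sum the known components: ΣF_x = -456 N, ΣF_y = -194.3 N.
For equilibrium the remaining force must supply (−ΣF_x, −ΣF_y) = (456, 194.3) N.
Magnitude = √((456)² + (194.3)²) = 495.7 N; direction = atan2(194.3, 456) = 23.1°.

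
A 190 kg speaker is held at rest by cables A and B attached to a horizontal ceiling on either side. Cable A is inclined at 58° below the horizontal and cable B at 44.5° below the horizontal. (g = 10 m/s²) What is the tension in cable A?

Weight W = 190 × 10 = 1900 N acts straight down.
Horizontal: T_A cos 58° = T_B cos 44.5°  →  T_B = 0.743 T_A.
Vertical: T_A sin 58° + T_B sin 44.5° = 1900.
Substituting the horizontal relation into the vertical equation gives 1.369 T_A = 1900, so T_A = 1388 N.

T_A ≈ 1390 N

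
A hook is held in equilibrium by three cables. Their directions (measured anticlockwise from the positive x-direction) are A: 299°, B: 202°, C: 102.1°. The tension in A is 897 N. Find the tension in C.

Resolve: ΣF_x = 897 cos 299° + T_B cos 202° + T_C cos 102.1° = 0.
        ΣF_y = 897 sin 299° + T_B sin 202° + T_C sin 102.1° = 0.
The known terms sum to (434.9, -784.5) N, so -0.9272 T_B − 0.2096 T_C = -434.9 and -0.3746 T_B + 0.9778 T_C = 784.5.
Solving simultaneously: T_B = 264.7 N, T_C = 903.8 N.

T_C ≈ 904 N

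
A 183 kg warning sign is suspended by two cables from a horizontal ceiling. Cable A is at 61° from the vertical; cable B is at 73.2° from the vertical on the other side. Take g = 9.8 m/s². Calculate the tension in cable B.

T_B ≈ 2190 N

Angles from the horizontal: cable A is 90° − 61° = 29°, cable B is 90° − 73.2° = 16.8°.
Weight W = 183 × 9.8 = 1793 N acts straight down.
Horizontal: T_A cos 29° = T_B cos 16.8°  →  T_A = 1.095 T_B.
Vertical: T_A sin 29° + T_B sin 16.8° = 1793.
Substituting the horizontal relation into the vertical equation gives 0.8197 T_B = 1793, so T_B = 2188 N.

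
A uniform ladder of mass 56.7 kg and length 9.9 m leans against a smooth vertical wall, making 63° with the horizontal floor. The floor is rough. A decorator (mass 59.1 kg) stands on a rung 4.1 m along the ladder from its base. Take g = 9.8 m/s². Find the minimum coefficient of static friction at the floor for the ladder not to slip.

μ_min ≈ 0.232

ΣF_y = 0: N_floor = 56.7×9.8 + 59.1×9.8 = 1134.8 N.
Torques about the foot: N_wall · 9.9 sin 63° = 56.7×9.8×4.95 cos 63° + 59.1×9.8×4.1 cos 63° → N_wall = 263.78 N.
ΣF_x = 0: f_floor = N_wall = 263.78 N.
μ_min = f_floor / N_floor = 263.78 / 1134.8 = 0.2324.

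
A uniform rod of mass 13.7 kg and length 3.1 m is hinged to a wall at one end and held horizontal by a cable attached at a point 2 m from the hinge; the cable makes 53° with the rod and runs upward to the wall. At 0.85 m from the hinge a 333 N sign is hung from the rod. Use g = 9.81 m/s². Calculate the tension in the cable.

Take torques about the hinge: T sin 53° · 2 = 13.7×9.81×1.55 + 333×0.85 = 491.37 N·m.
So T = 491.37 / (0.7986 × 2) = 307.63 N.

T ≈ 308 N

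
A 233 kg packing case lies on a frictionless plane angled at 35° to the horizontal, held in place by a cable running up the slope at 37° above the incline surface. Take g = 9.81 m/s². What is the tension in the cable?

Take axes along and perpendicular to the incline. Weight components: W sin 35° = 1311 N down-slope, W cos 35° = 1872 N into the surface.
Along incline: T cos 37° = W sin 35° → T = 1642 N.
Perpendicular: N = W cos 35° − T sin 37° = 884.4 N.

T ≈ 1640 N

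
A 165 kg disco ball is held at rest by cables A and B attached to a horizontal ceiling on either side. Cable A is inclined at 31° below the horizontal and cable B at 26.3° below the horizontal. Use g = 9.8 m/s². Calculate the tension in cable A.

Weight W = 165 × 9.8 = 1617 N acts straight down.
Horizontal: T_A cos 31° = T_B cos 26.3°  →  T_B = 0.9561 T_A.
Vertical: T_A sin 31° + T_B sin 26.3° = 1617.
Substituting the horizontal relation into the vertical equation gives 0.9387 T_A = 1617, so T_A = 1723 N.

T_A ≈ 1720 N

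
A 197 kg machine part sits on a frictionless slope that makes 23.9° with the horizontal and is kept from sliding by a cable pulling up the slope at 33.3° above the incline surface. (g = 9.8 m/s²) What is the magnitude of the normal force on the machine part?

N ≈ 1250 N

Take axes along and perpendicular to the incline. Weight components: W sin 23.9° = 782.2 N down-slope, W cos 23.9° = 1765 N into the surface.
Along incline: T cos 33.3° = W sin 23.9° → T = 935.8 N.
Perpendicular: N = W cos 23.9° − T sin 33.3° = 1251 N.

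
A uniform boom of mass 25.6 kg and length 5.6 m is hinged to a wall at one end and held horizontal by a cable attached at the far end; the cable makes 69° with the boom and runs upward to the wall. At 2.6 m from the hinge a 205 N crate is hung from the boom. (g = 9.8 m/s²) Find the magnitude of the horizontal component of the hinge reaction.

H_x ≈ 84.7 N

Take torques about the hinge: T sin 69° · 5.6 = 25.6×9.8×2.8 + 205×2.6 = 1235.5 N·m.
So T = 1235.5 / (0.9336 × 5.6) = 236.31 N.
ΣF_x = 0: H_x = T cos 69° = 84.688 N.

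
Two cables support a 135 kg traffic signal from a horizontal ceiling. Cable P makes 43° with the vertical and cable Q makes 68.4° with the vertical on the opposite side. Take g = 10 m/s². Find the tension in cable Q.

T_Q ≈ 989 N

Angles from the horizontal: cable P is 90° − 43° = 47°, cable Q is 90° − 68.4° = 21.6°.
Weight W = 135 × 10 = 1350 N acts straight down.
Horizontal: T_P cos 47° = T_Q cos 21.6°  →  T_P = 1.363 T_Q.
Vertical: T_P sin 47° + T_Q sin 21.6° = 1350.
Substituting the horizontal relation into the vertical equation gives 1.365 T_Q = 1350, so T_Q = 988.9 N.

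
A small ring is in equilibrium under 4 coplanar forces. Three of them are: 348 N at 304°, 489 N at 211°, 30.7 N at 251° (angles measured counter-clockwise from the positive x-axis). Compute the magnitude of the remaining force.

Sum the known components: ΣF_x = -234.6 N, ΣF_y = -569.4 N.
For equilibrium the remaining force must supply (−ΣF_x, −ΣF_y) = (234.6, 569.4) N.
Magnitude = √((234.6)² + (569.4)²) = 615.8 N; direction = atan2(569.4, 234.6) = 67.6°.

F ≈ 616 N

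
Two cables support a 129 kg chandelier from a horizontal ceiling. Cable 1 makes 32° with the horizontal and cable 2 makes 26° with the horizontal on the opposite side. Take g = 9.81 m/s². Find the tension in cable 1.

Weight W = 129 × 9.81 = 1265 N acts straight down.
Horizontal: T_1 cos 32° = T_2 cos 26°  →  T_2 = 0.9435 T_1.
Vertical: T_1 sin 32° + T_2 sin 26° = 1265.
Substituting the horizontal relation into the vertical equation gives 0.9435 T_1 = 1265, so T_1 = 1341 N.

T_1 ≈ 1340 N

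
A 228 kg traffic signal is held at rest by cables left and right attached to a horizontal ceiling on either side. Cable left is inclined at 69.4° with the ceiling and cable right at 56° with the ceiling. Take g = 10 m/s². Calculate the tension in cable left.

Weight W = 228 × 10 = 2280 N acts straight down.
Horizontal: T_left cos 69.4° = T_right cos 56°  →  T_right = 0.6292 T_left.
Vertical: T_left sin 69.4° + T_right sin 56° = 2280.
Substituting the horizontal relation into the vertical equation gives 1.458 T_left = 2280, so T_left = 1564 N.

T_left ≈ 1560 N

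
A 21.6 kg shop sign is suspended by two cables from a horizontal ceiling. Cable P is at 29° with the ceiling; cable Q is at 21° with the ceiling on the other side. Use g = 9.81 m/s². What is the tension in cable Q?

T_Q ≈ 242 N

Weight W = 21.6 × 9.81 = 211.9 N acts straight down.
Horizontal: T_P cos 29° = T_Q cos 21°  →  T_P = 1.067 T_Q.
Vertical: T_P sin 29° + T_Q sin 21° = 211.9.
Substituting the horizontal relation into the vertical equation gives 0.8759 T_Q = 211.9, so T_Q = 241.9 N.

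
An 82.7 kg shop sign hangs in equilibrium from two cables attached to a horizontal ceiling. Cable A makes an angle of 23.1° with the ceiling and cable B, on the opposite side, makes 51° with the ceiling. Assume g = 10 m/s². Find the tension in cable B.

T_B ≈ 791 N

Weight W = 82.7 × 10 = 827 N acts straight down.
Horizontal: T_A cos 23.1° = T_B cos 51°  →  T_A = 0.6842 T_B.
Vertical: T_A sin 23.1° + T_B sin 51° = 827.
Substituting the horizontal relation into the vertical equation gives 1.046 T_B = 827, so T_B = 791 N.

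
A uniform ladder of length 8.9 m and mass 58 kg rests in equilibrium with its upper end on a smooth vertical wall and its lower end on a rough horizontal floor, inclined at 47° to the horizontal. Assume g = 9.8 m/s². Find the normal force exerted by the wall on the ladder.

Torques about the foot: N_wall · 8.9 sin 47° = 58×9.8×4.45 cos 47° → N_wall = 265.02 N.

N_wall ≈ 265 N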